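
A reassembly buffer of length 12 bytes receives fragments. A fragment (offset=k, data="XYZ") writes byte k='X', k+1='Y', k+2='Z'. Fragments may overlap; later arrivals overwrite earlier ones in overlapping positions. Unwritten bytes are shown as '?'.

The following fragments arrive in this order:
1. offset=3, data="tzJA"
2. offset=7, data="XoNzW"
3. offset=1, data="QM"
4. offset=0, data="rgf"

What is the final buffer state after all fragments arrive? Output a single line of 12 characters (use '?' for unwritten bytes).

Answer: rgftzJAXoNzW

Derivation:
Fragment 1: offset=3 data="tzJA" -> buffer=???tzJA?????
Fragment 2: offset=7 data="XoNzW" -> buffer=???tzJAXoNzW
Fragment 3: offset=1 data="QM" -> buffer=?QMtzJAXoNzW
Fragment 4: offset=0 data="rgf" -> buffer=rgftzJAXoNzW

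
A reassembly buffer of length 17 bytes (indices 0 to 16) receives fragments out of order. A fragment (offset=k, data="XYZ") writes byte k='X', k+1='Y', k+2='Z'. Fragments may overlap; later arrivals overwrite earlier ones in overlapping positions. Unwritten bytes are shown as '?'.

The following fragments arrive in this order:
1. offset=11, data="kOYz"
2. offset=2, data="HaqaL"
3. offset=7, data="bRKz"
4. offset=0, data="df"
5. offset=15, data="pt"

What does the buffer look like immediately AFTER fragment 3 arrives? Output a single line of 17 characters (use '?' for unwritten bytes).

Answer: ??HaqaLbRKzkOYz??

Derivation:
Fragment 1: offset=11 data="kOYz" -> buffer=???????????kOYz??
Fragment 2: offset=2 data="HaqaL" -> buffer=??HaqaL????kOYz??
Fragment 3: offset=7 data="bRKz" -> buffer=??HaqaLbRKzkOYz??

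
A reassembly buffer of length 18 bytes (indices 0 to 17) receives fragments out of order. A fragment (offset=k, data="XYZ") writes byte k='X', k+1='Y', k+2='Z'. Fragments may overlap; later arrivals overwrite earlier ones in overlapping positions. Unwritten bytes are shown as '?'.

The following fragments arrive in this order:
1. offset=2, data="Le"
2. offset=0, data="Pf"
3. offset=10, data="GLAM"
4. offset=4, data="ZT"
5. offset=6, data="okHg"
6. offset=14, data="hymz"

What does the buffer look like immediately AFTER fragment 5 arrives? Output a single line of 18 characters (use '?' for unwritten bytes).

Fragment 1: offset=2 data="Le" -> buffer=??Le??????????????
Fragment 2: offset=0 data="Pf" -> buffer=PfLe??????????????
Fragment 3: offset=10 data="GLAM" -> buffer=PfLe??????GLAM????
Fragment 4: offset=4 data="ZT" -> buffer=PfLeZT????GLAM????
Fragment 5: offset=6 data="okHg" -> buffer=PfLeZTokHgGLAM????

Answer: PfLeZTokHgGLAM????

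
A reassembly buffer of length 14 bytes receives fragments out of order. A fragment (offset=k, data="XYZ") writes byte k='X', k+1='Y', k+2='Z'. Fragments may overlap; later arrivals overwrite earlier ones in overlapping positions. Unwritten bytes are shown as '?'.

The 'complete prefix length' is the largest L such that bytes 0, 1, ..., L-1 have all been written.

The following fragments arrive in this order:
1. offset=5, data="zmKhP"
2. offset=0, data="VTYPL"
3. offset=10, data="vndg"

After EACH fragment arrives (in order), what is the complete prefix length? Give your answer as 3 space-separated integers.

Answer: 0 10 14

Derivation:
Fragment 1: offset=5 data="zmKhP" -> buffer=?????zmKhP???? -> prefix_len=0
Fragment 2: offset=0 data="VTYPL" -> buffer=VTYPLzmKhP???? -> prefix_len=10
Fragment 3: offset=10 data="vndg" -> buffer=VTYPLzmKhPvndg -> prefix_len=14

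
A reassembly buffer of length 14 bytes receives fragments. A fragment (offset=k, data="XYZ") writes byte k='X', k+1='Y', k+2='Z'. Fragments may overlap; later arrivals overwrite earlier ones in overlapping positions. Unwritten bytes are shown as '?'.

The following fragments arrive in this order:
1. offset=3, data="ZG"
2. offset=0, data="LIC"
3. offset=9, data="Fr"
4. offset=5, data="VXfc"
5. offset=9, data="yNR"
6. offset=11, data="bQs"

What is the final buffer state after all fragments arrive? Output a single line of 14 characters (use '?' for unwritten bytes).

Fragment 1: offset=3 data="ZG" -> buffer=???ZG?????????
Fragment 2: offset=0 data="LIC" -> buffer=LICZG?????????
Fragment 3: offset=9 data="Fr" -> buffer=LICZG????Fr???
Fragment 4: offset=5 data="VXfc" -> buffer=LICZGVXfcFr???
Fragment 5: offset=9 data="yNR" -> buffer=LICZGVXfcyNR??
Fragment 6: offset=11 data="bQs" -> buffer=LICZGVXfcyNbQs

Answer: LICZGVXfcyNbQs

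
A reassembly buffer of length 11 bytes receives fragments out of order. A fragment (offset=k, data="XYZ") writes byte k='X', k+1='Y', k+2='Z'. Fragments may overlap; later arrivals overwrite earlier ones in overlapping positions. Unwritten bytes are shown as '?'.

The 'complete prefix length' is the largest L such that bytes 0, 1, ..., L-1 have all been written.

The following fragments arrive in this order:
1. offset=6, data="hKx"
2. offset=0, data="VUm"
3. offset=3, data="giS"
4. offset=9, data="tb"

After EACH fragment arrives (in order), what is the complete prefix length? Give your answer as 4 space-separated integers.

Fragment 1: offset=6 data="hKx" -> buffer=??????hKx?? -> prefix_len=0
Fragment 2: offset=0 data="VUm" -> buffer=VUm???hKx?? -> prefix_len=3
Fragment 3: offset=3 data="giS" -> buffer=VUmgiShKx?? -> prefix_len=9
Fragment 4: offset=9 data="tb" -> buffer=VUmgiShKxtb -> prefix_len=11

Answer: 0 3 9 11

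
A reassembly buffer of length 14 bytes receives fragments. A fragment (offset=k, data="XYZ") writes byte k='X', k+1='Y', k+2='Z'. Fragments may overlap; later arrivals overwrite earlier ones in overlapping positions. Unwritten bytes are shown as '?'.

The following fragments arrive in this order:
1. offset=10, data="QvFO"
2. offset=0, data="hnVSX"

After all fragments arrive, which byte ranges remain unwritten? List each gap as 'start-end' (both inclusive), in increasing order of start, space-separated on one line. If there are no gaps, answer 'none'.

Answer: 5-9

Derivation:
Fragment 1: offset=10 len=4
Fragment 2: offset=0 len=5
Gaps: 5-9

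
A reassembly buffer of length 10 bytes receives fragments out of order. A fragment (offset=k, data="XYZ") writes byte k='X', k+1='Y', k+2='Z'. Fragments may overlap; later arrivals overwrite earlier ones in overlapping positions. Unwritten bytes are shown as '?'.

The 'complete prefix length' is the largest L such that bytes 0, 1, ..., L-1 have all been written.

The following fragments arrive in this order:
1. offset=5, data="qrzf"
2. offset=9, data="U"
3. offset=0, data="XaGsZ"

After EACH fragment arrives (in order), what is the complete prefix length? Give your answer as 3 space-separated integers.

Fragment 1: offset=5 data="qrzf" -> buffer=?????qrzf? -> prefix_len=0
Fragment 2: offset=9 data="U" -> buffer=?????qrzfU -> prefix_len=0
Fragment 3: offset=0 data="XaGsZ" -> buffer=XaGsZqrzfU -> prefix_len=10

Answer: 0 0 10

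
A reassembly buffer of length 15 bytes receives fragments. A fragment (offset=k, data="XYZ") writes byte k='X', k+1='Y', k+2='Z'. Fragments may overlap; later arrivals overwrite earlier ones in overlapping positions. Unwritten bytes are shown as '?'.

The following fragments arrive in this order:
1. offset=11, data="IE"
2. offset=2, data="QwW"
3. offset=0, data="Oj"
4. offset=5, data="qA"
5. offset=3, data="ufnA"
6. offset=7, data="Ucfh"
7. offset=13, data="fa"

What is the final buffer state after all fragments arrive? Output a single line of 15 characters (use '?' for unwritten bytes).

Fragment 1: offset=11 data="IE" -> buffer=???????????IE??
Fragment 2: offset=2 data="QwW" -> buffer=??QwW??????IE??
Fragment 3: offset=0 data="Oj" -> buffer=OjQwW??????IE??
Fragment 4: offset=5 data="qA" -> buffer=OjQwWqA????IE??
Fragment 5: offset=3 data="ufnA" -> buffer=OjQufnA????IE??
Fragment 6: offset=7 data="Ucfh" -> buffer=OjQufnAUcfhIE??
Fragment 7: offset=13 data="fa" -> buffer=OjQufnAUcfhIEfa

Answer: OjQufnAUcfhIEfa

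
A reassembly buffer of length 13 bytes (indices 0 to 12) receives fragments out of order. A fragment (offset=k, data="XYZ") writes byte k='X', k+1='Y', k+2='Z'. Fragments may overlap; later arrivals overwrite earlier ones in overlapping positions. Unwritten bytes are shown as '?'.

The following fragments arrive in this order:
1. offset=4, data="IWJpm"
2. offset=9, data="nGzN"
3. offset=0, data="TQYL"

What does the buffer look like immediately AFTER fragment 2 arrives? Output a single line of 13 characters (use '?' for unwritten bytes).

Answer: ????IWJpmnGzN

Derivation:
Fragment 1: offset=4 data="IWJpm" -> buffer=????IWJpm????
Fragment 2: offset=9 data="nGzN" -> buffer=????IWJpmnGzN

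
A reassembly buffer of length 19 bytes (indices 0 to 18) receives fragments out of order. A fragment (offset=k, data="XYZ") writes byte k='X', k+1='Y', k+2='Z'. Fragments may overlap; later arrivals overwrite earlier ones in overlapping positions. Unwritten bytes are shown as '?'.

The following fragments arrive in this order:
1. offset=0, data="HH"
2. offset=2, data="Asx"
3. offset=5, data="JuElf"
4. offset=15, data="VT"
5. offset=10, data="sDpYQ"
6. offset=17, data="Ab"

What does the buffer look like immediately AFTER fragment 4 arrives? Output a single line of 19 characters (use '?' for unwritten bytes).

Fragment 1: offset=0 data="HH" -> buffer=HH?????????????????
Fragment 2: offset=2 data="Asx" -> buffer=HHAsx??????????????
Fragment 3: offset=5 data="JuElf" -> buffer=HHAsxJuElf?????????
Fragment 4: offset=15 data="VT" -> buffer=HHAsxJuElf?????VT??

Answer: HHAsxJuElf?????VT??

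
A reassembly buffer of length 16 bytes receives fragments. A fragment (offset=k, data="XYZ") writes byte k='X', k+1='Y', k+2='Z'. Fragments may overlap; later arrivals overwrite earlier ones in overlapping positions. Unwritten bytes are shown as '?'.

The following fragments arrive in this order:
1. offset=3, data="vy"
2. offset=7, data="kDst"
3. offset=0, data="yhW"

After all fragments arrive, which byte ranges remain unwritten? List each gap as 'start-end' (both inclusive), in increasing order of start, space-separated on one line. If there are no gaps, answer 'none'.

Fragment 1: offset=3 len=2
Fragment 2: offset=7 len=4
Fragment 3: offset=0 len=3
Gaps: 5-6 11-15

Answer: 5-6 11-15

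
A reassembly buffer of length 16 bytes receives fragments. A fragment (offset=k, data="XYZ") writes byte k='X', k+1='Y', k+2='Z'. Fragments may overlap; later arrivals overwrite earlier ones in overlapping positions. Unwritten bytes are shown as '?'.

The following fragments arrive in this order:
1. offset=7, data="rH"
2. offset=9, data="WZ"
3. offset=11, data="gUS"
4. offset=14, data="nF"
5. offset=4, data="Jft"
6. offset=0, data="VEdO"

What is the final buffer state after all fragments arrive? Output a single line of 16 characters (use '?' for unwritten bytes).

Answer: VEdOJftrHWZgUSnF

Derivation:
Fragment 1: offset=7 data="rH" -> buffer=???????rH???????
Fragment 2: offset=9 data="WZ" -> buffer=???????rHWZ?????
Fragment 3: offset=11 data="gUS" -> buffer=???????rHWZgUS??
Fragment 4: offset=14 data="nF" -> buffer=???????rHWZgUSnF
Fragment 5: offset=4 data="Jft" -> buffer=????JftrHWZgUSnF
Fragment 6: offset=0 data="VEdO" -> buffer=VEdOJftrHWZgUSnF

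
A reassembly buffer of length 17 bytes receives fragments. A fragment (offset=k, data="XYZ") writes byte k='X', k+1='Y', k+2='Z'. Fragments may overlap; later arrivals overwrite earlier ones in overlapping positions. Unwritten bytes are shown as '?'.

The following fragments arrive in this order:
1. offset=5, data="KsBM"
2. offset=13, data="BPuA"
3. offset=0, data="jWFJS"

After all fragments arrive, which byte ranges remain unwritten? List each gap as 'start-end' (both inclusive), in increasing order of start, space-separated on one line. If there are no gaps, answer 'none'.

Answer: 9-12

Derivation:
Fragment 1: offset=5 len=4
Fragment 2: offset=13 len=4
Fragment 3: offset=0 len=5
Gaps: 9-12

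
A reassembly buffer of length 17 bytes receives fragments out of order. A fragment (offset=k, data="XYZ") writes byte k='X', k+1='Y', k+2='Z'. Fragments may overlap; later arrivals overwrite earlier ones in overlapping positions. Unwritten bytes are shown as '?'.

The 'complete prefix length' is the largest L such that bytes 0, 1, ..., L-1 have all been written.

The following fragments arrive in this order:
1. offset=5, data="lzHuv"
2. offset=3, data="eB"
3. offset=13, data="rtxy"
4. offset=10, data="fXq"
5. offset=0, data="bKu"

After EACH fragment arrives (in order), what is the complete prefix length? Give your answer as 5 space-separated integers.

Answer: 0 0 0 0 17

Derivation:
Fragment 1: offset=5 data="lzHuv" -> buffer=?????lzHuv??????? -> prefix_len=0
Fragment 2: offset=3 data="eB" -> buffer=???eBlzHuv??????? -> prefix_len=0
Fragment 3: offset=13 data="rtxy" -> buffer=???eBlzHuv???rtxy -> prefix_len=0
Fragment 4: offset=10 data="fXq" -> buffer=???eBlzHuvfXqrtxy -> prefix_len=0
Fragment 5: offset=0 data="bKu" -> buffer=bKueBlzHuvfXqrtxy -> prefix_len=17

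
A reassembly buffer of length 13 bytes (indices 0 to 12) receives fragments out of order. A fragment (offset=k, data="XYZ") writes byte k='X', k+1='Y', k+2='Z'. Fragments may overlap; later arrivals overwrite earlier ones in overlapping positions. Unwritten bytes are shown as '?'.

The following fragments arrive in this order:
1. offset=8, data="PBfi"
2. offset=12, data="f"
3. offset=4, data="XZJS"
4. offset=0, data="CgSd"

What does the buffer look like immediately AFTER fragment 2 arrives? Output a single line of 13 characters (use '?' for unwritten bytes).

Answer: ????????PBfif

Derivation:
Fragment 1: offset=8 data="PBfi" -> buffer=????????PBfi?
Fragment 2: offset=12 data="f" -> buffer=????????PBfif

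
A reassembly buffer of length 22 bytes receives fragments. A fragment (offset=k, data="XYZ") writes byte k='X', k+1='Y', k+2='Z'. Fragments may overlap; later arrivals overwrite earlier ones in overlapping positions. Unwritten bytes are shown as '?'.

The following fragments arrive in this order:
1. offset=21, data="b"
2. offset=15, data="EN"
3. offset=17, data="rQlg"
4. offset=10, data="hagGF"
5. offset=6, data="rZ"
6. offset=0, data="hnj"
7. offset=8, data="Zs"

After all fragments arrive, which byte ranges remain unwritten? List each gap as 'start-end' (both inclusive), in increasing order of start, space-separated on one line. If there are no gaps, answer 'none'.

Answer: 3-5

Derivation:
Fragment 1: offset=21 len=1
Fragment 2: offset=15 len=2
Fragment 3: offset=17 len=4
Fragment 4: offset=10 len=5
Fragment 5: offset=6 len=2
Fragment 6: offset=0 len=3
Fragment 7: offset=8 len=2
Gaps: 3-5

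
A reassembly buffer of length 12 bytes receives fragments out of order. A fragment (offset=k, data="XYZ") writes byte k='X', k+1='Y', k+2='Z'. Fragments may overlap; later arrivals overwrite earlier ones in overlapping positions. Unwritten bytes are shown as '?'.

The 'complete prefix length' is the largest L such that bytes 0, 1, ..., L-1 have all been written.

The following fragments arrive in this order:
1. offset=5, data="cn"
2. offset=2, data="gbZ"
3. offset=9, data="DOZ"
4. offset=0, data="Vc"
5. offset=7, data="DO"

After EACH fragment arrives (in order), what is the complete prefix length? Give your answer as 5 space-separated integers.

Answer: 0 0 0 7 12

Derivation:
Fragment 1: offset=5 data="cn" -> buffer=?????cn????? -> prefix_len=0
Fragment 2: offset=2 data="gbZ" -> buffer=??gbZcn????? -> prefix_len=0
Fragment 3: offset=9 data="DOZ" -> buffer=??gbZcn??DOZ -> prefix_len=0
Fragment 4: offset=0 data="Vc" -> buffer=VcgbZcn??DOZ -> prefix_len=7
Fragment 5: offset=7 data="DO" -> buffer=VcgbZcnDODOZ -> prefix_len=12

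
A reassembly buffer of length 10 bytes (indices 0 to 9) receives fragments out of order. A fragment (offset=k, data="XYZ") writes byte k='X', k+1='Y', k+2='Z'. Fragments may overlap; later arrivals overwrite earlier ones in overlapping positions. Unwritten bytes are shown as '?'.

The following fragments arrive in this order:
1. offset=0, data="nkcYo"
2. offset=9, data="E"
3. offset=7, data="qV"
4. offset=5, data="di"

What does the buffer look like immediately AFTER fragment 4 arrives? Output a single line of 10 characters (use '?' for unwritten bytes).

Answer: nkcYodiqVE

Derivation:
Fragment 1: offset=0 data="nkcYo" -> buffer=nkcYo?????
Fragment 2: offset=9 data="E" -> buffer=nkcYo????E
Fragment 3: offset=7 data="qV" -> buffer=nkcYo??qVE
Fragment 4: offset=5 data="di" -> buffer=nkcYodiqVE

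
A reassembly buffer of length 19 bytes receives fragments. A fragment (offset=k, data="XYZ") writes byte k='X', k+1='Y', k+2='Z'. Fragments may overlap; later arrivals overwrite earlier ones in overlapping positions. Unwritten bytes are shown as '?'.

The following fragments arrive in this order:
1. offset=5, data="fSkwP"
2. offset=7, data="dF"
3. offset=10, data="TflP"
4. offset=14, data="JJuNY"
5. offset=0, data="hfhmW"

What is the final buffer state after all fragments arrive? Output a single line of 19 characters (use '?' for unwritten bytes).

Answer: hfhmWfSdFPTflPJJuNY

Derivation:
Fragment 1: offset=5 data="fSkwP" -> buffer=?????fSkwP?????????
Fragment 2: offset=7 data="dF" -> buffer=?????fSdFP?????????
Fragment 3: offset=10 data="TflP" -> buffer=?????fSdFPTflP?????
Fragment 4: offset=14 data="JJuNY" -> buffer=?????fSdFPTflPJJuNY
Fragment 5: offset=0 data="hfhmW" -> buffer=hfhmWfSdFPTflPJJuNY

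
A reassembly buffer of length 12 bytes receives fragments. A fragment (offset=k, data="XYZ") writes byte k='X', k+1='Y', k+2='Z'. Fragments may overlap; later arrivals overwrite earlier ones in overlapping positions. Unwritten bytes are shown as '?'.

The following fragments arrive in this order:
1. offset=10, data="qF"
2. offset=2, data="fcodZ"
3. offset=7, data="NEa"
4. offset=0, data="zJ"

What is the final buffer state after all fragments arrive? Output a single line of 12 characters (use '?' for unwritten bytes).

Fragment 1: offset=10 data="qF" -> buffer=??????????qF
Fragment 2: offset=2 data="fcodZ" -> buffer=??fcodZ???qF
Fragment 3: offset=7 data="NEa" -> buffer=??fcodZNEaqF
Fragment 4: offset=0 data="zJ" -> buffer=zJfcodZNEaqF

Answer: zJfcodZNEaqF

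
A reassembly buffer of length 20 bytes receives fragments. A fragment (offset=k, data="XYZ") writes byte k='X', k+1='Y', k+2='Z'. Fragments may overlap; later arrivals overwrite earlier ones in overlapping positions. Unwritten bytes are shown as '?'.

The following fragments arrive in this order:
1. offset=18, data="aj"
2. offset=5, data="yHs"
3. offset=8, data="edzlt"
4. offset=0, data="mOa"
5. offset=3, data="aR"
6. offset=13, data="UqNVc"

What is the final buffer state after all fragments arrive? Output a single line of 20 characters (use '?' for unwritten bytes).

Fragment 1: offset=18 data="aj" -> buffer=??????????????????aj
Fragment 2: offset=5 data="yHs" -> buffer=?????yHs??????????aj
Fragment 3: offset=8 data="edzlt" -> buffer=?????yHsedzlt?????aj
Fragment 4: offset=0 data="mOa" -> buffer=mOa??yHsedzlt?????aj
Fragment 5: offset=3 data="aR" -> buffer=mOaaRyHsedzlt?????aj
Fragment 6: offset=13 data="UqNVc" -> buffer=mOaaRyHsedzltUqNVcaj

Answer: mOaaRyHsedzltUqNVcaj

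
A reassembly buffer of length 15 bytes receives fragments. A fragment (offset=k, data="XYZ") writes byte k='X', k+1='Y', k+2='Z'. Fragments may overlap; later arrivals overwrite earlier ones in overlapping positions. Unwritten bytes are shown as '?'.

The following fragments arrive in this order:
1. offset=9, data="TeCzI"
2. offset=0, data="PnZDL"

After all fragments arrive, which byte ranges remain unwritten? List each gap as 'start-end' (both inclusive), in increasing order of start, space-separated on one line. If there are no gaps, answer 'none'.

Fragment 1: offset=9 len=5
Fragment 2: offset=0 len=5
Gaps: 5-8 14-14

Answer: 5-8 14-14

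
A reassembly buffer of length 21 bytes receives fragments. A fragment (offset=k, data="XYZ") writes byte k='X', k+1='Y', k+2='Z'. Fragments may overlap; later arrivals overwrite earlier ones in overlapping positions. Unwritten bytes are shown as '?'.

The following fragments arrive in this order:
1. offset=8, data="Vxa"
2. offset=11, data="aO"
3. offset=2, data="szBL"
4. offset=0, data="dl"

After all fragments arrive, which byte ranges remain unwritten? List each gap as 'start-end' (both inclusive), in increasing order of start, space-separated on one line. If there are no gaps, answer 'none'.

Answer: 6-7 13-20

Derivation:
Fragment 1: offset=8 len=3
Fragment 2: offset=11 len=2
Fragment 3: offset=2 len=4
Fragment 4: offset=0 len=2
Gaps: 6-7 13-20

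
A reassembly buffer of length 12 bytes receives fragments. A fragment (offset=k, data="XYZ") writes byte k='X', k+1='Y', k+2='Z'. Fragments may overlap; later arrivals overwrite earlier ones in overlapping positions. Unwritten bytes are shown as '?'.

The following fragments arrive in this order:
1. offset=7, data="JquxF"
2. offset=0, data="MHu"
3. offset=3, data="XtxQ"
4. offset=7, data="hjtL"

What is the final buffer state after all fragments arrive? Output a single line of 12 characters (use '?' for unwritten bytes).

Fragment 1: offset=7 data="JquxF" -> buffer=???????JquxF
Fragment 2: offset=0 data="MHu" -> buffer=MHu????JquxF
Fragment 3: offset=3 data="XtxQ" -> buffer=MHuXtxQJquxF
Fragment 4: offset=7 data="hjtL" -> buffer=MHuXtxQhjtLF

Answer: MHuXtxQhjtLF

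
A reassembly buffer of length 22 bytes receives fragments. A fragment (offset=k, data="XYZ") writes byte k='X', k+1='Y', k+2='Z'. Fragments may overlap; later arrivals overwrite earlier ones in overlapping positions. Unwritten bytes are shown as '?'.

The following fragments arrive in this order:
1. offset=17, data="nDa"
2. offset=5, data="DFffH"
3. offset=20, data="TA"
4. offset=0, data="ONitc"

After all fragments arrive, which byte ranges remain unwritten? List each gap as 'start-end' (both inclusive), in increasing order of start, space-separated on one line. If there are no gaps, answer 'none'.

Fragment 1: offset=17 len=3
Fragment 2: offset=5 len=5
Fragment 3: offset=20 len=2
Fragment 4: offset=0 len=5
Gaps: 10-16

Answer: 10-16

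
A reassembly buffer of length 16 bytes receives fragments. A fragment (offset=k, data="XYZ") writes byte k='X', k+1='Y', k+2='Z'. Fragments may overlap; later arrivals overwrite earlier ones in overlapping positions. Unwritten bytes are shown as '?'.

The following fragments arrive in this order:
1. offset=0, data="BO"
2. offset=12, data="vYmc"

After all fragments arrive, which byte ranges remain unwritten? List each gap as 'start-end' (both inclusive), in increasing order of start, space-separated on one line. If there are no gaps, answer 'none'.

Fragment 1: offset=0 len=2
Fragment 2: offset=12 len=4
Gaps: 2-11

Answer: 2-11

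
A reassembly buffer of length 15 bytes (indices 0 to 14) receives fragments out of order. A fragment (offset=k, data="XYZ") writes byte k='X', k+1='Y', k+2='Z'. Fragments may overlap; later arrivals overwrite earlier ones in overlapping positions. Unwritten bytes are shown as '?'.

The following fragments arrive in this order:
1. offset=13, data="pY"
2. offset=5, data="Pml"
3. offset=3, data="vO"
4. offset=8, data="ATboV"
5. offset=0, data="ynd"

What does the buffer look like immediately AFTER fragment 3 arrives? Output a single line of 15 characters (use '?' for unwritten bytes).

Fragment 1: offset=13 data="pY" -> buffer=?????????????pY
Fragment 2: offset=5 data="Pml" -> buffer=?????Pml?????pY
Fragment 3: offset=3 data="vO" -> buffer=???vOPml?????pY

Answer: ???vOPml?????pY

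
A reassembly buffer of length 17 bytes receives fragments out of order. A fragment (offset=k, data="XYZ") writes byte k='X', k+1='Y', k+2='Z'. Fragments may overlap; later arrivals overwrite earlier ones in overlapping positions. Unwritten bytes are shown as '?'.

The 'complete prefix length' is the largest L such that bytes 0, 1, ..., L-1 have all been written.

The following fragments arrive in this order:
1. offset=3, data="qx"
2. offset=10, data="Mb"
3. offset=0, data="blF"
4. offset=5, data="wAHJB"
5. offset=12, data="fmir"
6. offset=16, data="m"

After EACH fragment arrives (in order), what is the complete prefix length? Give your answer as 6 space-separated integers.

Answer: 0 0 5 12 16 17

Derivation:
Fragment 1: offset=3 data="qx" -> buffer=???qx???????????? -> prefix_len=0
Fragment 2: offset=10 data="Mb" -> buffer=???qx?????Mb????? -> prefix_len=0
Fragment 3: offset=0 data="blF" -> buffer=blFqx?????Mb????? -> prefix_len=5
Fragment 4: offset=5 data="wAHJB" -> buffer=blFqxwAHJBMb????? -> prefix_len=12
Fragment 5: offset=12 data="fmir" -> buffer=blFqxwAHJBMbfmir? -> prefix_len=16
Fragment 6: offset=16 data="m" -> buffer=blFqxwAHJBMbfmirm -> prefix_len=17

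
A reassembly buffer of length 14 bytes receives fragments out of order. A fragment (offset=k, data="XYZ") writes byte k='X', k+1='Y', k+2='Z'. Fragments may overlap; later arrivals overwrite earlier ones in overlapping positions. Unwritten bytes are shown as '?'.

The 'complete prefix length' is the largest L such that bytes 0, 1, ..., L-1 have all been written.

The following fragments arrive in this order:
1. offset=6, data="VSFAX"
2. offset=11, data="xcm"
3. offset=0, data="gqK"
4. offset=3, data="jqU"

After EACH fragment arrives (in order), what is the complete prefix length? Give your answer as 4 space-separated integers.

Fragment 1: offset=6 data="VSFAX" -> buffer=??????VSFAX??? -> prefix_len=0
Fragment 2: offset=11 data="xcm" -> buffer=??????VSFAXxcm -> prefix_len=0
Fragment 3: offset=0 data="gqK" -> buffer=gqK???VSFAXxcm -> prefix_len=3
Fragment 4: offset=3 data="jqU" -> buffer=gqKjqUVSFAXxcm -> prefix_len=14

Answer: 0 0 3 14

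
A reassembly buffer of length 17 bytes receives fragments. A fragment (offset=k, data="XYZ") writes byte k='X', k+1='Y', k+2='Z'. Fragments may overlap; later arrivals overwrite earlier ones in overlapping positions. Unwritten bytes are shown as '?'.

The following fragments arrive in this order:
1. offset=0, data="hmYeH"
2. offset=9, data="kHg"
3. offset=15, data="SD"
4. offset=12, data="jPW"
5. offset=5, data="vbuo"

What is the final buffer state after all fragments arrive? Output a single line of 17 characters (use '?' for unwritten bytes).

Answer: hmYeHvbuokHgjPWSD

Derivation:
Fragment 1: offset=0 data="hmYeH" -> buffer=hmYeH????????????
Fragment 2: offset=9 data="kHg" -> buffer=hmYeH????kHg?????
Fragment 3: offset=15 data="SD" -> buffer=hmYeH????kHg???SD
Fragment 4: offset=12 data="jPW" -> buffer=hmYeH????kHgjPWSD
Fragment 5: offset=5 data="vbuo" -> buffer=hmYeHvbuokHgjPWSD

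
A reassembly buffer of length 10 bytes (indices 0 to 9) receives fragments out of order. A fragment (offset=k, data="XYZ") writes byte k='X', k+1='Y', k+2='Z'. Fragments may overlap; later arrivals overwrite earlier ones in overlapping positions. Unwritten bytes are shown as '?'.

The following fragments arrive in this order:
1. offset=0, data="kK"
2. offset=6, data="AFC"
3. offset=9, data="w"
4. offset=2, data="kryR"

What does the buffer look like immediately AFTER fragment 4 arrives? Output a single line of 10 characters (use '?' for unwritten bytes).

Answer: kKkryRAFCw

Derivation:
Fragment 1: offset=0 data="kK" -> buffer=kK????????
Fragment 2: offset=6 data="AFC" -> buffer=kK????AFC?
Fragment 3: offset=9 data="w" -> buffer=kK????AFCw
Fragment 4: offset=2 data="kryR" -> buffer=kKkryRAFCw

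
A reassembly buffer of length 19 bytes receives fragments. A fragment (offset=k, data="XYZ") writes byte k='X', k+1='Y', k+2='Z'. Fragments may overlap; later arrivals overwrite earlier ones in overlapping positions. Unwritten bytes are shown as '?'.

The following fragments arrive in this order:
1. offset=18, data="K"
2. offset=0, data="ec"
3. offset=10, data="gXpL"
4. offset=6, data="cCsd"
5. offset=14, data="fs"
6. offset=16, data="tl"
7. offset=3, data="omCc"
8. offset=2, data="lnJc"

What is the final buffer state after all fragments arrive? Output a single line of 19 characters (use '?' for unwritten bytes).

Fragment 1: offset=18 data="K" -> buffer=??????????????????K
Fragment 2: offset=0 data="ec" -> buffer=ec????????????????K
Fragment 3: offset=10 data="gXpL" -> buffer=ec????????gXpL????K
Fragment 4: offset=6 data="cCsd" -> buffer=ec????cCsdgXpL????K
Fragment 5: offset=14 data="fs" -> buffer=ec????cCsdgXpLfs??K
Fragment 6: offset=16 data="tl" -> buffer=ec????cCsdgXpLfstlK
Fragment 7: offset=3 data="omCc" -> buffer=ec?omCcCsdgXpLfstlK
Fragment 8: offset=2 data="lnJc" -> buffer=eclnJccCsdgXpLfstlK

Answer: eclnJccCsdgXpLfstlK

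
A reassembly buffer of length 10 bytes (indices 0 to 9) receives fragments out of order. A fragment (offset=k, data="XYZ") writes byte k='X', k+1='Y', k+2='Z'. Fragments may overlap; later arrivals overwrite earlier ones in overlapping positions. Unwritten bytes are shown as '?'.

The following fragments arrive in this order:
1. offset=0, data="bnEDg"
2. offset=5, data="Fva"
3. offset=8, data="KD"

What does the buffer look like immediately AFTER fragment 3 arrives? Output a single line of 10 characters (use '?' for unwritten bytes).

Answer: bnEDgFvaKD

Derivation:
Fragment 1: offset=0 data="bnEDg" -> buffer=bnEDg?????
Fragment 2: offset=5 data="Fva" -> buffer=bnEDgFva??
Fragment 3: offset=8 data="KD" -> buffer=bnEDgFvaKD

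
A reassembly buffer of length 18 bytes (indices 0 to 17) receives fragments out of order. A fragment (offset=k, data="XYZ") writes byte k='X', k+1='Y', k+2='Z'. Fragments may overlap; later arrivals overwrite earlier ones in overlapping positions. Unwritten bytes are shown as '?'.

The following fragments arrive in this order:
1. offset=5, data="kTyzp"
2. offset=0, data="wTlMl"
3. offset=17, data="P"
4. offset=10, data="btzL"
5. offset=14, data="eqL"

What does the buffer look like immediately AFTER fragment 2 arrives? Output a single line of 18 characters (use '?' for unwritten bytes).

Answer: wTlMlkTyzp????????

Derivation:
Fragment 1: offset=5 data="kTyzp" -> buffer=?????kTyzp????????
Fragment 2: offset=0 data="wTlMl" -> buffer=wTlMlkTyzp????????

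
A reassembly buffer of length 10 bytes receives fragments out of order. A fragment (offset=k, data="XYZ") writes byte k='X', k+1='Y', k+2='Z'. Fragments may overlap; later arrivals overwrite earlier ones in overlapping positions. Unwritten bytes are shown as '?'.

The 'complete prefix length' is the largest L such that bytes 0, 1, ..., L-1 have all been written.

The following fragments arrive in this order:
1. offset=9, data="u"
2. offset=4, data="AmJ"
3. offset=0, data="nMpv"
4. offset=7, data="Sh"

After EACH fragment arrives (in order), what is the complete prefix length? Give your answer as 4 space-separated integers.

Answer: 0 0 7 10

Derivation:
Fragment 1: offset=9 data="u" -> buffer=?????????u -> prefix_len=0
Fragment 2: offset=4 data="AmJ" -> buffer=????AmJ??u -> prefix_len=0
Fragment 3: offset=0 data="nMpv" -> buffer=nMpvAmJ??u -> prefix_len=7
Fragment 4: offset=7 data="Sh" -> buffer=nMpvAmJShu -> prefix_len=10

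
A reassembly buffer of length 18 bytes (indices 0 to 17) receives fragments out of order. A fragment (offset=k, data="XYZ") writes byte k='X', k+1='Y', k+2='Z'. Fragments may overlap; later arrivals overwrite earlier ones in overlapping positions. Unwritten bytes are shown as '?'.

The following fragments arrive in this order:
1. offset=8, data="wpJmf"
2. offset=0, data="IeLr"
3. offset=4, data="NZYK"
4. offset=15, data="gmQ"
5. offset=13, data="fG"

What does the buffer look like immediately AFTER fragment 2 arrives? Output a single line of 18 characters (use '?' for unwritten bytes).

Fragment 1: offset=8 data="wpJmf" -> buffer=????????wpJmf?????
Fragment 2: offset=0 data="IeLr" -> buffer=IeLr????wpJmf?????

Answer: IeLr????wpJmf?????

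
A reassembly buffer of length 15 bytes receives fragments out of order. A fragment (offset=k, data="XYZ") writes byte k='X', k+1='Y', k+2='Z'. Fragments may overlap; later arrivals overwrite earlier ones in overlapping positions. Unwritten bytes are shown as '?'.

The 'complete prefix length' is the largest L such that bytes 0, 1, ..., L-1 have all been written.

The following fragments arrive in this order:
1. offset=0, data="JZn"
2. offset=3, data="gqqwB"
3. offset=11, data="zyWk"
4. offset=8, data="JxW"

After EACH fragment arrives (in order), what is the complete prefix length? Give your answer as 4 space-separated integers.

Fragment 1: offset=0 data="JZn" -> buffer=JZn???????????? -> prefix_len=3
Fragment 2: offset=3 data="gqqwB" -> buffer=JZngqqwB??????? -> prefix_len=8
Fragment 3: offset=11 data="zyWk" -> buffer=JZngqqwB???zyWk -> prefix_len=8
Fragment 4: offset=8 data="JxW" -> buffer=JZngqqwBJxWzyWk -> prefix_len=15

Answer: 3 8 8 15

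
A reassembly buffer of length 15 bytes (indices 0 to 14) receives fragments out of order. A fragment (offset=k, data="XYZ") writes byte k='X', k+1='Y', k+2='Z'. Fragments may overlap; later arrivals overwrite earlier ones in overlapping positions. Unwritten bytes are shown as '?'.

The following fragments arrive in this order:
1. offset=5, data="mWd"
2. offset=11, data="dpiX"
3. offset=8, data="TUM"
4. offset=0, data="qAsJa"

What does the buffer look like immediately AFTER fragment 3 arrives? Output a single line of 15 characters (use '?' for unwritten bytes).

Answer: ?????mWdTUMdpiX

Derivation:
Fragment 1: offset=5 data="mWd" -> buffer=?????mWd???????
Fragment 2: offset=11 data="dpiX" -> buffer=?????mWd???dpiX
Fragment 3: offset=8 data="TUM" -> buffer=?????mWdTUMdpiX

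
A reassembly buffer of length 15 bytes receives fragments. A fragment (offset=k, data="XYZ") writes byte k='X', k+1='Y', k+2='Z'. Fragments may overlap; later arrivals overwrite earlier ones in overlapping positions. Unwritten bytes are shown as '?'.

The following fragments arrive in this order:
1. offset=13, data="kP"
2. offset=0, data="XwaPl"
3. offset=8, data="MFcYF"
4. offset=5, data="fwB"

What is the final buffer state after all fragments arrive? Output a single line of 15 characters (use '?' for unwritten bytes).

Fragment 1: offset=13 data="kP" -> buffer=?????????????kP
Fragment 2: offset=0 data="XwaPl" -> buffer=XwaPl????????kP
Fragment 3: offset=8 data="MFcYF" -> buffer=XwaPl???MFcYFkP
Fragment 4: offset=5 data="fwB" -> buffer=XwaPlfwBMFcYFkP

Answer: XwaPlfwBMFcYFkP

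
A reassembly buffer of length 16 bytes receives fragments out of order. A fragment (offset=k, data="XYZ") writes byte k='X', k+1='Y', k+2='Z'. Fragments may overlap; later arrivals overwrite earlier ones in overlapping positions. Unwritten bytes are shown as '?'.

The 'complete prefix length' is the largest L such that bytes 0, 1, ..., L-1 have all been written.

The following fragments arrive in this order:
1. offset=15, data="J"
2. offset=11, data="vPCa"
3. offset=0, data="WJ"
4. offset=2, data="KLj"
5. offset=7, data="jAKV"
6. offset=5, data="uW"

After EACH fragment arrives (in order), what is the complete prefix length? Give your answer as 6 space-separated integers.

Answer: 0 0 2 5 5 16

Derivation:
Fragment 1: offset=15 data="J" -> buffer=???????????????J -> prefix_len=0
Fragment 2: offset=11 data="vPCa" -> buffer=???????????vPCaJ -> prefix_len=0
Fragment 3: offset=0 data="WJ" -> buffer=WJ?????????vPCaJ -> prefix_len=2
Fragment 4: offset=2 data="KLj" -> buffer=WJKLj??????vPCaJ -> prefix_len=5
Fragment 5: offset=7 data="jAKV" -> buffer=WJKLj??jAKVvPCaJ -> prefix_len=5
Fragment 6: offset=5 data="uW" -> buffer=WJKLjuWjAKVvPCaJ -> prefix_len=16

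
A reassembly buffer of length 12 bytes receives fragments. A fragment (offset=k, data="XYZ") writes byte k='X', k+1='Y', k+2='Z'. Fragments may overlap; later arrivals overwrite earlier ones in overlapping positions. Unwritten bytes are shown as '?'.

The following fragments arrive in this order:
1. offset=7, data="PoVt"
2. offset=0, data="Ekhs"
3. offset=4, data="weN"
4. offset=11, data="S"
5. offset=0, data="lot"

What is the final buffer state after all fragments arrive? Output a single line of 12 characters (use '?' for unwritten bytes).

Fragment 1: offset=7 data="PoVt" -> buffer=???????PoVt?
Fragment 2: offset=0 data="Ekhs" -> buffer=Ekhs???PoVt?
Fragment 3: offset=4 data="weN" -> buffer=EkhsweNPoVt?
Fragment 4: offset=11 data="S" -> buffer=EkhsweNPoVtS
Fragment 5: offset=0 data="lot" -> buffer=lotsweNPoVtS

Answer: lotsweNPoVtS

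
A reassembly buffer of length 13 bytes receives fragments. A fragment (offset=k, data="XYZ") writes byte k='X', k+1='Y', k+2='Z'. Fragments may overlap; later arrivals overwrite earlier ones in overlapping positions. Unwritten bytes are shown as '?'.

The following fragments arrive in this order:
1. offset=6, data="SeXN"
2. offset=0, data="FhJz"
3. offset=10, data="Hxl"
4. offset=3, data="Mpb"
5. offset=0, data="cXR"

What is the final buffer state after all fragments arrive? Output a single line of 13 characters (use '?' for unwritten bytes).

Answer: cXRMpbSeXNHxl

Derivation:
Fragment 1: offset=6 data="SeXN" -> buffer=??????SeXN???
Fragment 2: offset=0 data="FhJz" -> buffer=FhJz??SeXN???
Fragment 3: offset=10 data="Hxl" -> buffer=FhJz??SeXNHxl
Fragment 4: offset=3 data="Mpb" -> buffer=FhJMpbSeXNHxl
Fragment 5: offset=0 data="cXR" -> buffer=cXRMpbSeXNHxl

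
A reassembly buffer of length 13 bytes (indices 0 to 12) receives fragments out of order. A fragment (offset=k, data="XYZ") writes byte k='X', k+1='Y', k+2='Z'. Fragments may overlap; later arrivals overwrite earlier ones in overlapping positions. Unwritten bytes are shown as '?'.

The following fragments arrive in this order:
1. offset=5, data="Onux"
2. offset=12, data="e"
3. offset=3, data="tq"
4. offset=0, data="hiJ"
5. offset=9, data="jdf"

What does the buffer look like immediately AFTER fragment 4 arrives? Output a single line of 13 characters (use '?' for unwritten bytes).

Fragment 1: offset=5 data="Onux" -> buffer=?????Onux????
Fragment 2: offset=12 data="e" -> buffer=?????Onux???e
Fragment 3: offset=3 data="tq" -> buffer=???tqOnux???e
Fragment 4: offset=0 data="hiJ" -> buffer=hiJtqOnux???e

Answer: hiJtqOnux???e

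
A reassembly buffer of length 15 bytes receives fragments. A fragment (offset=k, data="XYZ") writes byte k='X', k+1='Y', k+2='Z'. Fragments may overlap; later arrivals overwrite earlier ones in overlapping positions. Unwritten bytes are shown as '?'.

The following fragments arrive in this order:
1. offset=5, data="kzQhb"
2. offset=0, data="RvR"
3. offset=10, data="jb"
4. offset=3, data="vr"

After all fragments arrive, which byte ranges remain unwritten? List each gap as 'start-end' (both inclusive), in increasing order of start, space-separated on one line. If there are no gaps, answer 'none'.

Fragment 1: offset=5 len=5
Fragment 2: offset=0 len=3
Fragment 3: offset=10 len=2
Fragment 4: offset=3 len=2
Gaps: 12-14

Answer: 12-14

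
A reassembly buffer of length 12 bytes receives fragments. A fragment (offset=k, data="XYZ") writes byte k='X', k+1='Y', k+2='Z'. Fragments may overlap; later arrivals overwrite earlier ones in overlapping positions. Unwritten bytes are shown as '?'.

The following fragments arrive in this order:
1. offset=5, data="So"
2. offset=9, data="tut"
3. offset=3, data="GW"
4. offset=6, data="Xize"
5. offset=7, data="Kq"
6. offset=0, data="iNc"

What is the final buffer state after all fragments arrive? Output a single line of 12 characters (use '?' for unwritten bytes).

Answer: iNcGWSXKqeut

Derivation:
Fragment 1: offset=5 data="So" -> buffer=?????So?????
Fragment 2: offset=9 data="tut" -> buffer=?????So??tut
Fragment 3: offset=3 data="GW" -> buffer=???GWSo??tut
Fragment 4: offset=6 data="Xize" -> buffer=???GWSXizeut
Fragment 5: offset=7 data="Kq" -> buffer=???GWSXKqeut
Fragment 6: offset=0 data="iNc" -> buffer=iNcGWSXKqeut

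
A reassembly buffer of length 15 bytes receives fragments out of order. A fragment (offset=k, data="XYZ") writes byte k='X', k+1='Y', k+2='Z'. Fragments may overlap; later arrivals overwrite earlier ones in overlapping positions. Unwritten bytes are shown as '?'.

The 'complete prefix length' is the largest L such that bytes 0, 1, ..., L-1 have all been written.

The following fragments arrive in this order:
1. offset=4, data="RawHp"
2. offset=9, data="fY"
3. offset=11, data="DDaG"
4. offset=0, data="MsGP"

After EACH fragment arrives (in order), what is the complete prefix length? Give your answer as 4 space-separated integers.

Fragment 1: offset=4 data="RawHp" -> buffer=????RawHp?????? -> prefix_len=0
Fragment 2: offset=9 data="fY" -> buffer=????RawHpfY???? -> prefix_len=0
Fragment 3: offset=11 data="DDaG" -> buffer=????RawHpfYDDaG -> prefix_len=0
Fragment 4: offset=0 data="MsGP" -> buffer=MsGPRawHpfYDDaG -> prefix_len=15

Answer: 0 0 0 15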